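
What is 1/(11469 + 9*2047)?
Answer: 1/29892 ≈ 3.3454e-5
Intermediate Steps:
1/(11469 + 9*2047) = 1/(11469 + 18423) = 1/29892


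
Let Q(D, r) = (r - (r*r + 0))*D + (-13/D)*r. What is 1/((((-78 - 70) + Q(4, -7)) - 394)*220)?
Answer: -1/163515 ≈ -6.1156e-6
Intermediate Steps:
Q(D, r) = D*(r - r²) - 13*r/D (Q(D, r) = (r - (r² + 0))*D - 13*r/D = (r - r²)*D - 13*r/D = D*(r - r²) - 13*r/D)
1/((((-78 - 70) + Q(4, -7)) - 394)*220) = 1/((((-78 - 70) - 1*(-7)*(13 + 4²*(-1 - 7))/4) - 394)*220) = 1/(((-148 - 1*(-7)*¼*(13 + 16*(-8))) - 394)*220) = 1/(((-148 - 1*(-7)*¼*(13 - 128)) - 394)*220) = 1/(((-148 - 1*(-7)*¼*(-115)) - 394)*220) = 1/(((-148 - 805/4) - 394)*220) = 1/((-1397/4 - 394)*220) = 1/(-2973/4*220) = 1/(-163515) = -1/163515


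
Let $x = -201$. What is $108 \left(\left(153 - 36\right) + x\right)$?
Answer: $-9072$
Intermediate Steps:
$108 \left(\left(153 - 36\right) + x\right) = 108 \left(\left(153 - 36\right) - 201\right) = 108 \left(117 - 201\right) = 108 \left(-84\right) = -9072$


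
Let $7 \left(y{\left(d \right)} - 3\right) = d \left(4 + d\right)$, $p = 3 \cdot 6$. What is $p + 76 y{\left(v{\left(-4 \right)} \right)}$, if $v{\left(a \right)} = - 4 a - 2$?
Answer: $2982$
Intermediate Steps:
$p = 18$
$v{\left(a \right)} = -2 - 4 a$
$y{\left(d \right)} = 3 + \frac{d \left(4 + d\right)}{7}$
$p + 76 y{\left(v{\left(-4 \right)} \right)} = 18 + 76 \left(3 + \frac{\left(-2 - -16\right)^{2}}{7} + \frac{4 \left(-2 - -16\right)}{7}\right) = 18 + 76 \left(3 + \frac{\left(-2 + 16\right)^{2}}{7} + \frac{4 \left(-2 + 16\right)}{7}\right) = 18 + 76 \left(3 + \frac{14^{2}}{7} + \frac{4}{7} \cdot 14\right) = 18 + 76 \left(3 + \frac{1}{7} \cdot 196 + 8\right) = 18 + 76 \left(3 + 28 + 8\right) = 18 + 76 \cdot 39 = 18 + 2964 = 2982$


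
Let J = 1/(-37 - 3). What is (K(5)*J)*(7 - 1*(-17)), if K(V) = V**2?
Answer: -15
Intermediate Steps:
J = -1/40 (J = 1/(-40) = -1/40 ≈ -0.025000)
(K(5)*J)*(7 - 1*(-17)) = (5**2*(-1/40))*(7 - 1*(-17)) = (25*(-1/40))*(7 + 17) = -5/8*24 = -15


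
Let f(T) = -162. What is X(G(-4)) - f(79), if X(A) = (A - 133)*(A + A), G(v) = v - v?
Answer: 162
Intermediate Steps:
G(v) = 0
X(A) = 2*A*(-133 + A) (X(A) = (-133 + A)*(2*A) = 2*A*(-133 + A))
X(G(-4)) - f(79) = 2*0*(-133 + 0) - 1*(-162) = 2*0*(-133) + 162 = 0 + 162 = 162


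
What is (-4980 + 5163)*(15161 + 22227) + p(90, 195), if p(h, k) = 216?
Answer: 6842220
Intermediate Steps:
(-4980 + 5163)*(15161 + 22227) + p(90, 195) = (-4980 + 5163)*(15161 + 22227) + 216 = 183*37388 + 216 = 6842004 + 216 = 6842220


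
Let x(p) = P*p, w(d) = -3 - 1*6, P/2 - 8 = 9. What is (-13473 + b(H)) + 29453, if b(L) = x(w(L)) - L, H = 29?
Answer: 15645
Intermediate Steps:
P = 34 (P = 16 + 2*9 = 16 + 18 = 34)
w(d) = -9 (w(d) = -3 - 6 = -9)
x(p) = 34*p
b(L) = -306 - L (b(L) = 34*(-9) - L = -306 - L)
(-13473 + b(H)) + 29453 = (-13473 + (-306 - 1*29)) + 29453 = (-13473 + (-306 - 29)) + 29453 = (-13473 - 335) + 29453 = -13808 + 29453 = 15645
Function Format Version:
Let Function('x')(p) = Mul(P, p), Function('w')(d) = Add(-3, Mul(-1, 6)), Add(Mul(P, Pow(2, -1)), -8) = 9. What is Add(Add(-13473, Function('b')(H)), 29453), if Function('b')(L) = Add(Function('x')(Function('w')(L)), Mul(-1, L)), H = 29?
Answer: 15645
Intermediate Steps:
P = 34 (P = Add(16, Mul(2, 9)) = Add(16, 18) = 34)
Function('w')(d) = -9 (Function('w')(d) = Add(-3, -6) = -9)
Function('x')(p) = Mul(34, p)
Function('b')(L) = Add(-306, Mul(-1, L)) (Function('b')(L) = Add(Mul(34, -9), Mul(-1, L)) = Add(-306, Mul(-1, L)))
Add(Add(-13473, Function('b')(H)), 29453) = Add(Add(-13473, Add(-306, Mul(-1, 29))), 29453) = Add(Add(-13473, Add(-306, -29)), 29453) = Add(Add(-13473, -335), 29453) = Add(-13808, 29453) = 15645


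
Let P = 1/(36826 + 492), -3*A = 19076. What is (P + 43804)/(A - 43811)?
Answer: -4904033019/5616694862 ≈ -0.87312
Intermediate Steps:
A = -19076/3 (A = -⅓*19076 = -19076/3 ≈ -6358.7)
P = 1/37318 ≈ 2.6797e-5
(P + 43804)/(A - 43811) = (1/37318 + 43804)/(-19076/3 - 43811) = 1634677673/(37318*(-150509/3)) = (1634677673/37318)*(-3/150509) = -4904033019/5616694862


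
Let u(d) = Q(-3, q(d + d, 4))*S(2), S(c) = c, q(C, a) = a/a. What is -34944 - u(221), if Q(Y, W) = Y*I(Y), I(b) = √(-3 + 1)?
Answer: -34944 + 6*I*√2 ≈ -34944.0 + 8.4853*I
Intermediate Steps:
q(C, a) = 1
I(b) = I*√2 (I(b) = √(-2) = I*√2)
Q(Y, W) = I*Y*√2 (Q(Y, W) = Y*(I*√2) = I*Y*√2)
u(d) = -6*I*√2 (u(d) = (I*(-3)*√2)*2 = -3*I*√2*2 = -6*I*√2)
-34944 - u(221) = -34944 - (-6)*I*√2 = -34944 + 6*I*√2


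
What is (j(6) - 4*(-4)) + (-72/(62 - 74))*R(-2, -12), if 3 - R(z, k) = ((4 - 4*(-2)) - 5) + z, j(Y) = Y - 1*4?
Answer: 6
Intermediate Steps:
j(Y) = -4 + Y (j(Y) = Y - 4 = -4 + Y)
R(z, k) = -4 - z (R(z, k) = 3 - (((4 - 4*(-2)) - 5) + z) = 3 - (((4 + 8) - 5) + z) = 3 - ((12 - 5) + z) = 3 - (7 + z) = 3 + (-7 - z) = -4 - z)
(j(6) - 4*(-4)) + (-72/(62 - 74))*R(-2, -12) = ((-4 + 6) - 4*(-4)) + (-72/(62 - 74))*(-4 - 1*(-2)) = (2 + 16) + (-72/(-12))*(-4 + 2) = 18 - 72*(-1/12)*(-2) = 18 + 6*(-2) = 18 - 12 = 6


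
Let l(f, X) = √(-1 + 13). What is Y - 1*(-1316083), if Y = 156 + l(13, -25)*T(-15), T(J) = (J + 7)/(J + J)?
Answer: 1316239 + 8*√3/15 ≈ 1.3162e+6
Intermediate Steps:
l(f, X) = 2*√3 (l(f, X) = √12 = 2*√3)
T(J) = (7 + J)/(2*J) (T(J) = (7 + J)/((2*J)) = (7 + J)*(1/(2*J)) = (7 + J)/(2*J))
Y = 156 + 8*√3/15 (Y = 156 + (2*√3)*((½)*(7 - 15)/(-15)) = 156 + (2*√3)*((½)*(-1/15)*(-8)) = 156 + (2*√3)*(4/15) = 156 + 8*√3/15 ≈ 156.92)
Y - 1*(-1316083) = (156 + 8*√3/15) - 1*(-1316083) = (156 + 8*√3/15) + 1316083 = 1316239 + 8*√3/15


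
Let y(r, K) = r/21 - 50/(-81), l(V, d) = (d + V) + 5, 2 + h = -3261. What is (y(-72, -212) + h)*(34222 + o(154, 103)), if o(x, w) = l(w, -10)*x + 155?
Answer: -13086069905/81 ≈ -1.6156e+8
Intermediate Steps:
h = -3263 (h = -2 - 3261 = -3263)
l(V, d) = 5 + V + d (l(V, d) = (V + d) + 5 = 5 + V + d)
o(x, w) = 155 + x*(-5 + w) (o(x, w) = (5 + w - 10)*x + 155 = (-5 + w)*x + 155 = x*(-5 + w) + 155 = 155 + x*(-5 + w))
y(r, K) = 50/81 + r/21 (y(r, K) = r*(1/21) - 50*(-1/81) = r/21 + 50/81 = 50/81 + r/21)
(y(-72, -212) + h)*(34222 + o(154, 103)) = ((50/81 + (1/21)*(-72)) - 3263)*(34222 + (155 + 154*(-5 + 103))) = ((50/81 - 24/7) - 3263)*(34222 + (155 + 154*98)) = (-1594/567 - 3263)*(34222 + (155 + 15092)) = -1851715*(34222 + 15247)/567 = -1851715/567*49469 = -13086069905/81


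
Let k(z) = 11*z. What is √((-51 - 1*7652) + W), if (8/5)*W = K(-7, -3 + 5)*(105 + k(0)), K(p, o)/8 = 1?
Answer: I*√7178 ≈ 84.723*I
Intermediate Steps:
K(p, o) = 8 (K(p, o) = 8*1 = 8)
W = 525 (W = 5*(8*(105 + 11*0))/8 = 5*(8*(105 + 0))/8 = 5*(8*105)/8 = (5/8)*840 = 525)
√((-51 - 1*7652) + W) = √((-51 - 1*7652) + 525) = √((-51 - 7652) + 525) = √(-7703 + 525) = √(-7178) = I*√7178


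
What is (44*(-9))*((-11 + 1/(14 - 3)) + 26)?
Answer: -5976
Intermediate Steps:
(44*(-9))*((-11 + 1/(14 - 3)) + 26) = -396*((-11 + 1/11) + 26) = -396*(-120/11 + 26) = -396*166/11 = -5976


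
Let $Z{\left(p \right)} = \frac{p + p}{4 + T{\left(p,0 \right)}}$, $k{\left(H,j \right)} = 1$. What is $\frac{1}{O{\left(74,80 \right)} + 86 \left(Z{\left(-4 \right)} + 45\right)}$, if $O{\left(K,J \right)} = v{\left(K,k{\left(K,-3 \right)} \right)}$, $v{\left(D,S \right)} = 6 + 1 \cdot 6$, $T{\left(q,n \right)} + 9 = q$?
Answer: $\frac{9}{35626} \approx 0.00025262$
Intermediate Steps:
$T{\left(q,n \right)} = -9 + q$
$v{\left(D,S \right)} = 12$ ($v{\left(D,S \right)} = 6 + 6 = 12$)
$Z{\left(p \right)} = \frac{2 p}{-5 + p}$ ($Z{\left(p \right)} = \frac{p + p}{4 + \left(-9 + p\right)} = \frac{2 p}{-5 + p}$)
$O{\left(K,J \right)} = 12$
$\frac{1}{O{\left(74,80 \right)} + 86 \left(Z{\left(-4 \right)} + 45\right)} = \frac{1}{12 + 86 \left(2 \left(-4\right) \frac{1}{-5 - 4} + 45\right)} = \frac{1}{12 + 86 \left(2 \left(-4\right) \frac{1}{-9} + 45\right)} = \frac{1}{12 + 86 \left(2 \left(-4\right) \left(- \frac{1}{9}\right) + 45\right)} = \frac{1}{12 + 86 \left(\frac{8}{9} + 45\right)} = \frac{1}{12 + 86 \cdot \frac{413}{9}} = \frac{1}{12 + \frac{35518}{9}} = \frac{1}{\frac{35626}{9}} = \frac{9}{35626}$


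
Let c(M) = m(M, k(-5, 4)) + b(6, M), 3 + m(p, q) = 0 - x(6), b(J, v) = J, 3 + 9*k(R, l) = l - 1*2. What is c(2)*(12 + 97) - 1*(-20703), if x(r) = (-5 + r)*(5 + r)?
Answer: 19831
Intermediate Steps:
k(R, l) = -5/9 + l/9 (k(R, l) = -⅓ + (l - 1*2)/9 = -⅓ + (l - 2)/9 = -⅓ + (-2 + l)/9 = -⅓ + (-2/9 + l/9) = -5/9 + l/9)
m(p, q) = -14 (m(p, q) = -3 + (0 - (-25 + 6²)) = -3 + (0 - (-25 + 36)) = -3 + (0 - 1*11) = -3 + (0 - 11) = -3 - 11 = -14)
c(M) = -8 (c(M) = -14 + 6 = -8)
c(2)*(12 + 97) - 1*(-20703) = -8*(12 + 97) - 1*(-20703) = -8*109 + 20703 = -872 + 20703 = 19831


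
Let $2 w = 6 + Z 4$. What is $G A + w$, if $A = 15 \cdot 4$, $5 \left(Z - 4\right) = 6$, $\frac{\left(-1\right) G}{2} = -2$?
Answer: $\frac{1267}{5} \approx 253.4$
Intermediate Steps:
$G = 4$ ($G = \left(-2\right) \left(-2\right) = 4$)
$Z = \frac{26}{5}$ ($Z = 4 + \frac{1}{5} \cdot 6 = 4 + \frac{6}{5} = \frac{26}{5} \approx 5.2$)
$w = \frac{67}{5}$ ($w = \frac{6 + \frac{26}{5} \cdot 4}{2} = \frac{6 + \frac{104}{5}}{2} = \frac{1}{2} \cdot \frac{134}{5} = \frac{67}{5} \approx 13.4$)
$A = 60$
$G A + w = 4 \cdot 60 + \frac{67}{5} = 240 + \frac{67}{5} = \frac{1267}{5}$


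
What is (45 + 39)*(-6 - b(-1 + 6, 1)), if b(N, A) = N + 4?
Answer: -1260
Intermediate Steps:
b(N, A) = 4 + N
(45 + 39)*(-6 - b(-1 + 6, 1)) = (45 + 39)*(-6 - (4 + (-1 + 6))) = 84*(-6 - (4 + 5)) = 84*(-6 - 1*9) = 84*(-6 - 9) = 84*(-15) = -1260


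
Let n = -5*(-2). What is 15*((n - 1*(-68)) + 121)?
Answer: 2985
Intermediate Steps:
n = 10
15*((n - 1*(-68)) + 121) = 15*((10 - 1*(-68)) + 121) = 15*((10 + 68) + 121) = 15*(78 + 121) = 15*199 = 2985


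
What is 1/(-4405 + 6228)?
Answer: 1/1823 ≈ 0.00054855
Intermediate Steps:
1/(-4405 + 6228) = 1/1823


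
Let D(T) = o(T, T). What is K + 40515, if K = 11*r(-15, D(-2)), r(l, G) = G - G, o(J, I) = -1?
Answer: 40515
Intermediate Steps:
D(T) = -1
r(l, G) = 0
K = 0 (K = 11*0 = 0)
K + 40515 = 0 + 40515 = 40515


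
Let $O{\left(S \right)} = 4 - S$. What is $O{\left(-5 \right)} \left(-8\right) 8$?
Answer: $-576$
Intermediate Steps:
$O{\left(-5 \right)} \left(-8\right) 8 = \left(4 - -5\right) \left(-8\right) 8 = \left(4 + 5\right) \left(-8\right) 8 = 9 \left(-8\right) 8 = \left(-72\right) 8 = -576$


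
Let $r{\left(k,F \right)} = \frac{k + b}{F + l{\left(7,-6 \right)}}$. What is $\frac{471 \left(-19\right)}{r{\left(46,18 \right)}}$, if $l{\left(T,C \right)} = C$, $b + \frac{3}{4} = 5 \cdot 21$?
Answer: $- \frac{429552}{601} \approx -714.73$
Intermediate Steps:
$b = \frac{417}{4}$ ($b = - \frac{3}{4} + 5 \cdot 21 = - \frac{3}{4} + 105 = \frac{417}{4} \approx 104.25$)
$r{\left(k,F \right)} = \frac{\frac{417}{4} + k}{-6 + F}$ ($r{\left(k,F \right)} = \frac{k + \frac{417}{4}}{F - 6} = \frac{\frac{417}{4} + k}{-6 + F}$)
$\frac{471 \left(-19\right)}{r{\left(46,18 \right)}} = \frac{471 \left(-19\right)}{\frac{1}{-6 + 18} \left(\frac{417}{4} + 46\right)} = - \frac{8949}{\frac{1}{12} \cdot \frac{601}{4}} = - \frac{8949}{\frac{601}{48}} = \left(-8949\right) \frac{48}{601} = - \frac{429552}{601}$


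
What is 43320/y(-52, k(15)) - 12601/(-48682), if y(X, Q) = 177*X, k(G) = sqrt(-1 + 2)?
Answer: -166077053/37339094 ≈ -4.4478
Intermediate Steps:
k(G) = 1 (k(G) = sqrt(1) = 1)
43320/y(-52, k(15)) - 12601/(-48682) = 43320/((177*(-52))) - 12601/(-48682) = 43320/(-9204) - 12601*(-1/48682) = 43320*(-1/9204) + 12601/48682 = -3610/767 + 12601/48682 = -166077053/37339094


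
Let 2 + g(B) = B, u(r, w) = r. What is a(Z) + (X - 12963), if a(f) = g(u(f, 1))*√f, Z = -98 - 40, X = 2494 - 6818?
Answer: -17287 - 140*I*√138 ≈ -17287.0 - 1644.6*I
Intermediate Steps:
X = -4324
Z = -138
g(B) = -2 + B
a(f) = √f*(-2 + f) (a(f) = (-2 + f)*√f = √f*(-2 + f))
a(Z) + (X - 12963) = √(-138)*(-2 - 138) + (-4324 - 12963) = (I*√138)*(-140) - 17287 = -140*I*√138 - 17287 = -17287 - 140*I*√138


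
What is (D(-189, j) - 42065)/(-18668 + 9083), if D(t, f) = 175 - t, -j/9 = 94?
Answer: 41701/9585 ≈ 4.3507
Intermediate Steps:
j = -846 (j = -9*94 = -846)
(D(-189, j) - 42065)/(-18668 + 9083) = ((175 - 1*(-189)) - 42065)/(-18668 + 9083) = ((175 + 189) - 42065)/(-9585) = (364 - 42065)*(-1/9585) = -41701*(-1/9585) = 41701/9585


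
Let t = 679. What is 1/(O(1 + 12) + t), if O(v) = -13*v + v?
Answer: 1/523 ≈ 0.0019120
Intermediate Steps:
O(v) = -12*v
1/(O(1 + 12) + t) = 1/(-12*(1 + 12) + 679) = 1/(-12*13 + 679) = 1/(-156 + 679) = 1/523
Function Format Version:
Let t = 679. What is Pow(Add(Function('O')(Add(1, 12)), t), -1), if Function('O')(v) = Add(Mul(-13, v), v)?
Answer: Rational(1, 523) ≈ 0.0019120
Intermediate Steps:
Function('O')(v) = Mul(-12, v)
Pow(Add(Function('O')(Add(1, 12)), t), -1) = Pow(Add(Mul(-12, Add(1, 12)), 679), -1) = Pow(Add(Mul(-12, 13), 679), -1) = Pow(Add(-156, 679), -1) = Pow(523, -1) = Rational(1, 523)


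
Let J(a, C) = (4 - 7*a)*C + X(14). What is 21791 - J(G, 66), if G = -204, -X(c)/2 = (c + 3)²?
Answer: -72143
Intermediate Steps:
X(c) = -2*(3 + c)² (X(c) = -2*(c + 3)² = -2*(3 + c)²)
J(a, C) = -578 + C*(4 - 7*a) (J(a, C) = (4 - 7*a)*C - 2*(3 + 14)² = C*(4 - 7*a) - 2*17² = C*(4 - 7*a) - 2*289 = C*(4 - 7*a) - 578 = -578 + C*(4 - 7*a))
21791 - J(G, 66) = 21791 - (-578 + 4*66 - 7*66*(-204)) = 21791 - (-578 + 264 + 94248) = 21791 - 1*93934 = 21791 - 93934 = -72143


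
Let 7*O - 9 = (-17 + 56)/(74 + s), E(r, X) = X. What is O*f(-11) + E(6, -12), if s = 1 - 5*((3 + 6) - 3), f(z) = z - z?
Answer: -12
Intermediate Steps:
f(z) = 0
s = -29 (s = 1 - 5*(9 - 3) = 1 - 5*6 = 1 - 30 = -29)
O = 148/105 (O = 9/7 + ((-17 + 56)/(74 - 29))/7 = 9/7 + (39/45)/7 = 9/7 + (39*(1/45))/7 = 9/7 + (⅐)*(13/15) = 9/7 + 13/105 = 148/105 ≈ 1.4095)
O*f(-11) + E(6, -12) = (148/105)*0 - 12 = 0 - 12 = -12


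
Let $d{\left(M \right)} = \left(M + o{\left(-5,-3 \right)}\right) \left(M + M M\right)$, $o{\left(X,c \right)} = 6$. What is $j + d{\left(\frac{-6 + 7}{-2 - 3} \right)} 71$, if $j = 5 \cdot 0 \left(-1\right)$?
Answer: $- \frac{8236}{125} \approx -65.888$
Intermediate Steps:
$j = 0$ ($j = 0 \left(-1\right) = 0$)
$d{\left(M \right)} = \left(6 + M\right) \left(M + M^{2}\right)$ ($d{\left(M \right)} = \left(M + 6\right) \left(M + M M\right) = \left(6 + M\right) \left(M + M^{2}\right)$)
$j + d{\left(\frac{-6 + 7}{-2 - 3} \right)} 71 = 0 + \frac{-6 + 7}{-2 - 3} \left(6 + \left(\frac{-6 + 7}{-2 - 3}\right)^{2} + 7 \frac{-6 + 7}{-2 - 3}\right) 71 = 0 + 1 \frac{1}{-5} \left(6 + \left(1 \frac{1}{-5}\right)^{2} + 7 \cdot 1 \frac{1}{-5}\right) 71 = 0 + 1 \left(- \frac{1}{5}\right) \left(6 + \left(1 \left(- \frac{1}{5}\right)\right)^{2} + 7 \cdot 1 \left(- \frac{1}{5}\right)\right) 71 = 0 + - \frac{6 + \left(- \frac{1}{5}\right)^{2} + 7 \left(- \frac{1}{5}\right)}{5} \cdot 71 = 0 + - \frac{6 + \frac{1}{25} - \frac{7}{5}}{5} \cdot 71 = 0 + \left(- \frac{1}{5}\right) \frac{116}{25} \cdot 71 = 0 - \frac{8236}{125} = - \frac{8236}{125}$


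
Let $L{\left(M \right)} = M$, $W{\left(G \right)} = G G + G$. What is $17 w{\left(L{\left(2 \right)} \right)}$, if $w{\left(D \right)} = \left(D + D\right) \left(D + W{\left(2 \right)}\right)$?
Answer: $544$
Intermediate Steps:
$W{\left(G \right)} = G + G^{2}$ ($W{\left(G \right)} = G^{2} + G = G + G^{2}$)
$w{\left(D \right)} = 2 D \left(6 + D\right)$ ($w{\left(D \right)} = \left(D + D\right) \left(D + 2 \left(1 + 2\right)\right) = 2 D \left(D + 2 \cdot 3\right) = 2 D \left(D + 6\right) = 2 D \left(6 + D\right)$)
$17 w{\left(L{\left(2 \right)} \right)} = 17 \cdot 2 \cdot 2 \left(6 + 2\right) = 17 \cdot 2 \cdot 2 \cdot 8 = 17 \cdot 32 = 544$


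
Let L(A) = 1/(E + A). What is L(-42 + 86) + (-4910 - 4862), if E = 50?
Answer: -918567/94 ≈ -9772.0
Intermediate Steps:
L(A) = 1/(50 + A)
L(-42 + 86) + (-4910 - 4862) = 1/(50 + (-42 + 86)) + (-4910 - 4862) = 1/(50 + 44) - 9772 = 1/94 - 9772 = -918567/94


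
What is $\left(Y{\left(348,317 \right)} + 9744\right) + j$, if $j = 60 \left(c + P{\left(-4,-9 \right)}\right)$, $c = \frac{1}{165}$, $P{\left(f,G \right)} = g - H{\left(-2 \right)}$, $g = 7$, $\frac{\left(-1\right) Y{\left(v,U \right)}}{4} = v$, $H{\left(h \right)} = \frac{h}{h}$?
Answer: $\frac{95836}{11} \approx 8712.4$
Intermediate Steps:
$H{\left(h \right)} = 1$
$Y{\left(v,U \right)} = - 4 v$
$P{\left(f,G \right)} = 6$ ($P{\left(f,G \right)} = 7 - 1 = 6$)
$c = \frac{1}{165} \approx 0.0060606$
$j = \frac{3964}{11}$ ($j = 60 \left(\frac{1}{165} + 6\right) = 60 \cdot \frac{991}{165} = \frac{3964}{11} \approx 360.36$)
$\left(Y{\left(348,317 \right)} + 9744\right) + j = \left(\left(-4\right) 348 + 9744\right) + \frac{3964}{11} = \left(-1392 + 9744\right) + \frac{3964}{11} = 8352 + \frac{3964}{11} = \frac{95836}{11}$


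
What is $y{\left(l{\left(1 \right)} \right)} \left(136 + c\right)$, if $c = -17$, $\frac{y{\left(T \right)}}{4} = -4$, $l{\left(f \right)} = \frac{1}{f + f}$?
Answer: $-1904$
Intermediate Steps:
$l{\left(f \right)} = \frac{1}{2 f}$
$y{\left(T \right)} = -16$ ($y{\left(T \right)} = 4 \left(-4\right) = -16$)
$y{\left(l{\left(1 \right)} \right)} \left(136 + c\right) = - 16 \left(136 - 17\right) = \left(-16\right) 119 = -1904$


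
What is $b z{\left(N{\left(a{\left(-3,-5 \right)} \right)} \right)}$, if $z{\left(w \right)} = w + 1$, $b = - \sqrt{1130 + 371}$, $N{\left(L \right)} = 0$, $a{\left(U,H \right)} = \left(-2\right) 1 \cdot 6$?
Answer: $- \sqrt{1501} \approx -38.743$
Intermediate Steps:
$a{\left(U,H \right)} = -12$ ($a{\left(U,H \right)} = \left(-2\right) 6 = -12$)
$b = - \sqrt{1501} \approx -38.743$
$z{\left(w \right)} = 1 + w$
$b z{\left(N{\left(a{\left(-3,-5 \right)} \right)} \right)} = - \sqrt{1501} \left(1 + 0\right) = - \sqrt{1501} \cdot 1 = - \sqrt{1501}$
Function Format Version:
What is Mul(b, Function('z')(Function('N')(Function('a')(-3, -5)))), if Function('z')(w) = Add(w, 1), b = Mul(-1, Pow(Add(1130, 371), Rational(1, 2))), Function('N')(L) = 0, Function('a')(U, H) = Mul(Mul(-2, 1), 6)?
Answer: Mul(-1, Pow(1501, Rational(1, 2))) ≈ -38.743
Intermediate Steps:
Function('a')(U, H) = -12 (Function('a')(U, H) = Mul(-2, 6) = -12)
b = Mul(-1, Pow(1501, Rational(1, 2))) ≈ -38.743
Function('z')(w) = Add(1, w)
Mul(b, Function('z')(Function('N')(Function('a')(-3, -5)))) = Mul(Mul(-1, Pow(1501, Rational(1, 2))), Add(1, 0)) = Mul(Mul(-1, Pow(1501, Rational(1, 2))), 1) = Mul(-1, Pow(1501, Rational(1, 2)))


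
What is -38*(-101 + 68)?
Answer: 1254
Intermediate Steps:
-38*(-101 + 68) = -38*(-33) = 1254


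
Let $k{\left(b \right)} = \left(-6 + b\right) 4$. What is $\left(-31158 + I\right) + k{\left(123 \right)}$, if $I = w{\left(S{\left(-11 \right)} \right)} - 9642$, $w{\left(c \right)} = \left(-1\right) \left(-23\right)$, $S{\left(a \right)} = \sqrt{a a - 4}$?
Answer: $-40309$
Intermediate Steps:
$S{\left(a \right)} = \sqrt{-4 + a^{2}}$ ($S{\left(a \right)} = \sqrt{a^{2} - 4} = \sqrt{-4 + a^{2}}$)
$w{\left(c \right)} = 23$
$I = -9619$ ($I = 23 - 9642 = -9619$)
$k{\left(b \right)} = -24 + 4 b$
$\left(-31158 + I\right) + k{\left(123 \right)} = \left(-31158 - 9619\right) + \left(-24 + 4 \cdot 123\right) = -40777 + \left(-24 + 492\right) = -40777 + 468 = -40309$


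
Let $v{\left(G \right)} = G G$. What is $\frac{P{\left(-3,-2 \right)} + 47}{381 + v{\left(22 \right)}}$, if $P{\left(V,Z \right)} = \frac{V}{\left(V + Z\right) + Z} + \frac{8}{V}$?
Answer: $\frac{188}{3633} \approx 0.051748$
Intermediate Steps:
$v{\left(G \right)} = G^{2}$
$P{\left(V,Z \right)} = \frac{8}{V} + \frac{V}{V + 2 Z}$ ($P{\left(V,Z \right)} = \frac{V}{V + 2 Z} + \frac{8}{V} = \frac{8}{V} + \frac{V}{V + 2 Z}$)
$\frac{P{\left(-3,-2 \right)} + 47}{381 + v{\left(22 \right)}} = \frac{\frac{\left(-3\right)^{2} + 8 \left(-3\right) + 16 \left(-2\right)}{\left(-3\right) \left(-3 + 2 \left(-2\right)\right)} + 47}{381 + 22^{2}} = \frac{- \frac{9 - 24 - 32}{3 \left(-3 - 4\right)} + 47}{381 + 484} = \frac{\left(- \frac{1}{3}\right) \frac{1}{-7} \left(-47\right) + 47}{865} = \left(\left(- \frac{1}{3}\right) \left(- \frac{1}{7}\right) \left(-47\right) + 47\right) \frac{1}{865} = \left(- \frac{47}{21} + 47\right) \frac{1}{865} = \frac{940}{21} \cdot \frac{1}{865} = \frac{188}{3633}$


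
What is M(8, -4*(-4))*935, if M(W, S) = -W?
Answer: -7480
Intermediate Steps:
M(8, -4*(-4))*935 = -1*8*935 = -8*935 = -7480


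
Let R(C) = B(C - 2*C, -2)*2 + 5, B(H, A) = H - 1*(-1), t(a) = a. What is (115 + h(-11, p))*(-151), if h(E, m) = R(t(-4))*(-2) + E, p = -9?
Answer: -11174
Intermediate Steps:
B(H, A) = 1 + H (B(H, A) = H + 1 = 1 + H)
R(C) = 7 - 2*C (R(C) = (1 + (C - 2*C))*2 + 5 = (1 - C)*2 + 5 = (2 - 2*C) + 5 = 7 - 2*C)
h(E, m) = -30 + E (h(E, m) = (7 - 2*(-4))*(-2) + E = (7 + 8)*(-2) + E = 15*(-2) + E = -30 + E)
(115 + h(-11, p))*(-151) = (115 + (-30 - 11))*(-151) = (115 - 41)*(-151) = 74*(-151) = -11174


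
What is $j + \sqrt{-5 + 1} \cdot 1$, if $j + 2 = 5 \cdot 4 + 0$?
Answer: $18 + 2 i \approx 18.0 + 2.0 i$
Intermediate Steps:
$j = 18$ ($j = -2 + \left(5 \cdot 4 + 0\right) = -2 + \left(20 + 0\right) = -2 + 20 = 18$)
$j + \sqrt{-5 + 1} \cdot 1 = 18 + \sqrt{-5 + 1} \cdot 1 = 18 + \sqrt{-4} \cdot 1 = 18 + 2 i 1 = 18 + 2 i$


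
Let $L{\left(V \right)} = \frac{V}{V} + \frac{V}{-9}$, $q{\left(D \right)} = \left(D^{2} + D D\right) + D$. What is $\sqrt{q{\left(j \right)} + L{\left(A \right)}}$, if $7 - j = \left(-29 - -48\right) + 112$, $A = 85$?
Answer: $\frac{14 \sqrt{1406}}{3} \approx 174.98$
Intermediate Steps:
$j = -124$ ($j = 7 - \left(\left(-29 - -48\right) + 112\right) = 7 - \left(\left(-29 + 48\right) + 112\right) = 7 - \left(19 + 112\right) = 7 - 131 = -124$)
$q{\left(D \right)} = D + 2 D^{2}$ ($q{\left(D \right)} = \left(D^{2} + D^{2}\right) + D = 2 D^{2} + D = D + 2 D^{2}$)
$L{\left(V \right)} = 1 - \frac{V}{9}$ ($L{\left(V \right)} = 1 + V \left(- \frac{1}{9}\right) = 1 - \frac{V}{9}$)
$\sqrt{q{\left(j \right)} + L{\left(A \right)}} = \sqrt{- 124 \left(1 + 2 \left(-124\right)\right) + \left(1 - \frac{85}{9}\right)} = \sqrt{- 124 \left(1 - 248\right) + \left(1 - \frac{85}{9}\right)} = \sqrt{\left(-124\right) \left(-247\right) - \frac{76}{9}} = \sqrt{30628 - \frac{76}{9}} = \sqrt{\frac{275576}{9}} = \frac{14 \sqrt{1406}}{3}$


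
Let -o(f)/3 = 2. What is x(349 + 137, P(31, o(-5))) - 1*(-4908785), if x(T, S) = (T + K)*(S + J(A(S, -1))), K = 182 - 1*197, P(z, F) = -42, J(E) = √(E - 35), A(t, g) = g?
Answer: 4889003 + 2826*I ≈ 4.889e+6 + 2826.0*I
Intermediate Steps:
o(f) = -6 (o(f) = -3*2 = -6)
J(E) = √(-35 + E)
K = -15 (K = 182 - 197 = -15)
x(T, S) = (-15 + T)*(S + 6*I) (x(T, S) = (T - 15)*(S + √(-35 - 1)) = (-15 + T)*(S + √(-36)) = (-15 + T)*(S + 6*I))
x(349 + 137, P(31, o(-5))) - 1*(-4908785) = (-90*I - 15*(-42) - 42*(349 + 137) + 6*I*(349 + 137)) - 1*(-4908785) = (-90*I + 630 - 42*486 + 6*I*486) + 4908785 = (-90*I + 630 - 20412 + 2916*I) + 4908785 = (-19782 + 2826*I) + 4908785 = 4889003 + 2826*I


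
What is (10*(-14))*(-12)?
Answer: 1680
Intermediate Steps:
(10*(-14))*(-12) = -140*(-12) = 1680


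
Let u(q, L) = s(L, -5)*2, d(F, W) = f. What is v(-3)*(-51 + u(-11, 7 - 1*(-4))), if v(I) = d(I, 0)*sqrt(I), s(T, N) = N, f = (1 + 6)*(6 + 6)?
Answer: -5124*I*sqrt(3) ≈ -8875.0*I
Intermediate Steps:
f = 84 (f = 7*12 = 84)
d(F, W) = 84
v(I) = 84*sqrt(I)
u(q, L) = -10 (u(q, L) = -5*2 = -10)
v(-3)*(-51 + u(-11, 7 - 1*(-4))) = (84*sqrt(-3))*(-51 - 10) = (84*(I*sqrt(3)))*(-61) = (84*I*sqrt(3))*(-61) = -5124*I*sqrt(3)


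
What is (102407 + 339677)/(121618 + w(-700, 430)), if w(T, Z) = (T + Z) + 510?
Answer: 221042/60929 ≈ 3.6279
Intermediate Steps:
w(T, Z) = 510 + T + Z
(102407 + 339677)/(121618 + w(-700, 430)) = (102407 + 339677)/(121618 + (510 - 700 + 430)) = 442084/(121618 + 240) = 442084/121858 = 442084*(1/121858) = 221042/60929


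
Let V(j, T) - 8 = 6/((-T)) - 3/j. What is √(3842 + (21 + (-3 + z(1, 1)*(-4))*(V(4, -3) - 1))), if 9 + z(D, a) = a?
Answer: √16409/2 ≈ 64.049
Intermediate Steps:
V(j, T) = 8 - 6/T - 3/j (V(j, T) = 8 + (6/((-T)) - 3/j) = 8 + (6*(-1/T) - 3/j) = 8 + (-6/T - 3/j) = 8 - 6/T - 3/j)
z(D, a) = -9 + a
√(3842 + (21 + (-3 + z(1, 1)*(-4))*(V(4, -3) - 1))) = √(3842 + (21 + (-3 + (-9 + 1)*(-4))*((8 - 6/(-3) - 3/4) - 1))) = √(3842 + (21 + (-3 - 8*(-4))*((8 - 6*(-⅓) - 3*¼) - 1))) = √(3842 + (21 + (-3 + 32)*((8 + 2 - ¾) - 1))) = √(3842 + (21 + 29*(37/4 - 1))) = √(3842 + (21 + 29*(33/4))) = √(3842 + (21 + 957/4)) = √(3842 + 1041/4) = √(16409/4) = √16409/2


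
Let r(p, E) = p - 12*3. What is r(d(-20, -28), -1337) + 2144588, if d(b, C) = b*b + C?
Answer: 2144924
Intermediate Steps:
d(b, C) = C + b² (d(b, C) = b² + C = C + b²)
r(p, E) = -36 + p (r(p, E) = p - 36 = -36 + p)
r(d(-20, -28), -1337) + 2144588 = (-36 + (-28 + (-20)²)) + 2144588 = (-36 + (-28 + 400)) + 2144588 = (-36 + 372) + 2144588 = 336 + 2144588 = 2144924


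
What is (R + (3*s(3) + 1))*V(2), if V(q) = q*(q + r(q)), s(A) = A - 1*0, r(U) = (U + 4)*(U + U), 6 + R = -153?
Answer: -7748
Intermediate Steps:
R = -159 (R = -6 - 153 = -159)
r(U) = 2*U*(4 + U) (r(U) = (4 + U)*(2*U) = 2*U*(4 + U))
s(A) = A (s(A) = A + 0 = A)
V(q) = q*(q + 2*q*(4 + q))
(R + (3*s(3) + 1))*V(2) = (-159 + (3*3 + 1))*(2²*(9 + 2*2)) = (-159 + (9 + 1))*(4*(9 + 4)) = (-159 + 10)*(4*13) = -149*52 = -7748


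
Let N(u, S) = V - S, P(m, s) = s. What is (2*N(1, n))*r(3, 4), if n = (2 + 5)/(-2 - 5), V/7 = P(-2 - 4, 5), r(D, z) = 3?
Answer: 216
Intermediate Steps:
V = 35 (V = 7*5 = 35)
n = -1 (n = 7/(-7) = 7*(-⅐) = -1)
N(u, S) = 35 - S
(2*N(1, n))*r(3, 4) = (2*(35 - 1*(-1)))*3 = (2*(35 + 1))*3 = (2*36)*3 = 72*3 = 216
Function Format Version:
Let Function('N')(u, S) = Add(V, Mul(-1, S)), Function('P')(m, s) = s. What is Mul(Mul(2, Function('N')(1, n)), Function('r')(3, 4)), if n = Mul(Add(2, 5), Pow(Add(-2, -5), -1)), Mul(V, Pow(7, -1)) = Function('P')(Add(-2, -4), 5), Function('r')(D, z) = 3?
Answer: 216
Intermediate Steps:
V = 35 (V = Mul(7, 5) = 35)
n = -1 (n = Mul(7, Pow(-7, -1)) = Mul(7, Rational(-1, 7)) = -1)
Function('N')(u, S) = Add(35, Mul(-1, S))
Mul(Mul(2, Function('N')(1, n)), Function('r')(3, 4)) = Mul(Mul(2, Add(35, Mul(-1, -1))), 3) = Mul(Mul(2, Add(35, 1)), 3) = Mul(Mul(2, 36), 3) = Mul(72, 3) = 216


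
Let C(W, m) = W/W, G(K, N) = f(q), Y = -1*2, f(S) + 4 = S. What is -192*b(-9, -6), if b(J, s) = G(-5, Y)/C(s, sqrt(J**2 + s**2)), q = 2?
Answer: 384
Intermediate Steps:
f(S) = -4 + S
Y = -2
G(K, N) = -2 (G(K, N) = -4 + 2 = -2)
C(W, m) = 1
b(J, s) = -2 (b(J, s) = -2/1 = -2*1 = -2)
-192*b(-9, -6) = -192*(-2) = 384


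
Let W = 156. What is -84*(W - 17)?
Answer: -11676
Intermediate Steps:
-84*(W - 17) = -84*(156 - 17) = -84*139 = -11676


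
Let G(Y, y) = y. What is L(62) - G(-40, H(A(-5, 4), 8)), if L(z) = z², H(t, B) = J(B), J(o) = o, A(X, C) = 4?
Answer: 3836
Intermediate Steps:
H(t, B) = B
L(62) - G(-40, H(A(-5, 4), 8)) = 62² - 1*8 = 3844 - 8 = 3836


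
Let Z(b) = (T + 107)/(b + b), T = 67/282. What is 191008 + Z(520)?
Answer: 56018856481/293280 ≈ 1.9101e+5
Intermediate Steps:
T = 67/282 (T = 67*(1/282) = 67/282 ≈ 0.23759)
Z(b) = 30241/(564*b) (Z(b) = (67/282 + 107)/(b + b) = 30241/(282*((2*b))) = 30241*(1/(2*b))/282 = 30241/(564*b))
191008 + Z(520) = 191008 + (30241/564)/520 = 191008 + (30241/564)*(1/520) = 191008 + 30241/293280 = 56018856481/293280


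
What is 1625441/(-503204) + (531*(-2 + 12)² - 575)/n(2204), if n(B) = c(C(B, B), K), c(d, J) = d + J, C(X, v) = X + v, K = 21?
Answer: 19231711911/2228690516 ≈ 8.6292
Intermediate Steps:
c(d, J) = J + d
n(B) = 21 + 2*B (n(B) = 21 + (B + B) = 21 + 2*B)
1625441/(-503204) + (531*(-2 + 12)² - 575)/n(2204) = 1625441/(-503204) + (531*(-2 + 12)² - 575)/(21 + 2*2204) = 1625441*(-1/503204) + (531*10² - 575)/(21 + 4408) = -1625441/503204 + (531*100 - 575)/4429 = -1625441/503204 + (53100 - 575)*(1/4429) = -1625441/503204 + 52525*(1/4429) = -1625441/503204 + 52525/4429 = 19231711911/2228690516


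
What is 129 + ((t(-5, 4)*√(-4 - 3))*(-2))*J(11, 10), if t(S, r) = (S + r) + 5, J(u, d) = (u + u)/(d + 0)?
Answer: 129 - 88*I*√7/5 ≈ 129.0 - 46.565*I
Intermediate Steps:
J(u, d) = 2*u/d (J(u, d) = (2*u)/d = 2*u/d)
t(S, r) = 5 + S + r
129 + ((t(-5, 4)*√(-4 - 3))*(-2))*J(11, 10) = 129 + (((5 - 5 + 4)*√(-4 - 3))*(-2))*(2*11/10) = 129 + ((4*√(-7))*(-2))*(2*11*(⅒)) = 129 + ((4*(I*√7))*(-2))*(11/5) = 129 + ((4*I*√7)*(-2))*(11/5) = 129 - 8*I*√7*(11/5) = 129 - 88*I*√7/5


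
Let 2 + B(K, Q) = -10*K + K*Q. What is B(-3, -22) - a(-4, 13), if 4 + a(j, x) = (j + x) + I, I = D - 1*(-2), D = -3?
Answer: 90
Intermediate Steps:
B(K, Q) = -2 - 10*K + K*Q (B(K, Q) = -2 + (-10*K + K*Q) = -2 - 10*K + K*Q)
I = -1 (I = -3 - 1*(-2) = -3 + 2 = -1)
a(j, x) = -5 + j + x (a(j, x) = -4 + ((j + x) - 1) = -4 + (-1 + j + x) = -5 + j + x)
B(-3, -22) - a(-4, 13) = (-2 - 10*(-3) - 3*(-22)) - (-5 - 4 + 13) = (-2 + 30 + 66) - 1*4 = 94 - 4 = 90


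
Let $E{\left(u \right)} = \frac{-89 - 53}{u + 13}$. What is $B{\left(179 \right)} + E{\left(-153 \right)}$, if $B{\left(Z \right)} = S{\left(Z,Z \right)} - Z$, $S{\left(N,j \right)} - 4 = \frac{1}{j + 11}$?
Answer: $- \frac{115697}{665} \approx -173.98$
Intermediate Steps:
$S{\left(N,j \right)} = 4 + \frac{1}{11 + j}$ ($S{\left(N,j \right)} = 4 + \frac{1}{j + 11} = 4 + \frac{1}{11 + j}$)
$B{\left(Z \right)} = - Z + \frac{45 + 4 Z}{11 + Z}$ ($B{\left(Z \right)} = \frac{45 + 4 Z}{11 + Z} - Z = - Z + \frac{45 + 4 Z}{11 + Z}$)
$E{\left(u \right)} = - \frac{142}{13 + u}$
$B{\left(179 \right)} + E{\left(-153 \right)} = \frac{45 - 179^{2} - 1253}{11 + 179} - \frac{142}{13 - 153} = \frac{45 - 32041 - 1253}{190} - \frac{142}{-140} = \frac{45 - 32041 - 1253}{190} - - \frac{71}{70} = \frac{1}{190} \left(-33249\right) + \frac{71}{70} = - \frac{33249}{190} + \frac{71}{70} = - \frac{115697}{665}$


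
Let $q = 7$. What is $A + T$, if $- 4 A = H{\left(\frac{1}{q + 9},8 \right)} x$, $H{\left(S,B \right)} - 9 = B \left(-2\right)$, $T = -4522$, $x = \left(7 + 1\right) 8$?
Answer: $-4410$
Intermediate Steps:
$x = 64$ ($x = 8 \cdot 8 = 64$)
$H{\left(S,B \right)} = 9 - 2 B$ ($H{\left(S,B \right)} = 9 + B \left(-2\right) = 9 - 2 B$)
$A = 112$ ($A = - \frac{\left(9 - 16\right) 64}{4} = - \frac{\left(-7\right) 64}{4} = \left(- \frac{1}{4}\right) \left(-448\right) = 112$)
$A + T = 112 - 4522 = -4410$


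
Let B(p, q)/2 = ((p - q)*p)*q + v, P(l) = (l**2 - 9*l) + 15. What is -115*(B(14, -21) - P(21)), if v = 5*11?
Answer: 2384755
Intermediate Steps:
v = 55
P(l) = 15 + l**2 - 9*l
B(p, q) = 110 + 2*p*q*(p - q) (B(p, q) = 2*(((p - q)*p)*q + 55) = 2*((p*(p - q))*q + 55) = 2*(p*q*(p - q) + 55) = 2*(55 + p*q*(p - q)) = 110 + 2*p*q*(p - q))
-115*(B(14, -21) - P(21)) = -115*((110 - 2*14*(-21)**2 + 2*(-21)*14**2) - (15 + 21**2 - 9*21)) = -115*((110 - 2*14*441 + 2*(-21)*196) - (15 + 441 - 189)) = -115*((110 - 12348 - 8232) - 1*267) = -115*(-20470 - 267) = -115*(-20737) = 2384755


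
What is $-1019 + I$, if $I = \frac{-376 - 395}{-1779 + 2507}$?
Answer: $- \frac{742603}{728} \approx -1020.1$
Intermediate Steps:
$I = - \frac{771}{728} \approx -1.0591$
$-1019 + I = -1019 - \frac{771}{728} = - \frac{742603}{728}$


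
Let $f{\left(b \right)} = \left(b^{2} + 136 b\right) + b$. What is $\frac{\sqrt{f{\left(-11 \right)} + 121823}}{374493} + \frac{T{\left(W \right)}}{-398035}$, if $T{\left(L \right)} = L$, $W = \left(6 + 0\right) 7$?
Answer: $- \frac{42}{398035} + \frac{\sqrt{120437}}{374493} \approx 0.00082118$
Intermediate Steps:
$W = 42$ ($W = 6 \cdot 7 = 42$)
$f{\left(b \right)} = b^{2} + 137 b$
$\frac{\sqrt{f{\left(-11 \right)} + 121823}}{374493} + \frac{T{\left(W \right)}}{-398035} = \frac{\sqrt{- 11 \left(137 - 11\right) + 121823}}{374493} + \frac{42}{-398035} = \sqrt{\left(-11\right) 126 + 121823} \cdot \frac{1}{374493} + 42 \left(- \frac{1}{398035}\right) = \sqrt{-1386 + 121823} \cdot \frac{1}{374493} - \frac{42}{398035} = \sqrt{120437} \cdot \frac{1}{374493} - \frac{42}{398035} = \frac{\sqrt{120437}}{374493} - \frac{42}{398035} = - \frac{42}{398035} + \frac{\sqrt{120437}}{374493}$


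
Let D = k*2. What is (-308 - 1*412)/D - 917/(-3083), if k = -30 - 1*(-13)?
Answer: 1125469/52411 ≈ 21.474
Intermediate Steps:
k = -17 (k = -30 + 13 = -17)
D = -34 (D = -17*2 = -34)
(-308 - 1*412)/D - 917/(-3083) = (-308 - 1*412)/(-34) - 917/(-3083) = (-308 - 412)*(-1/34) - 917*(-1/3083) = -720*(-1/34) + 917/3083 = 360/17 + 917/3083 = 1125469/52411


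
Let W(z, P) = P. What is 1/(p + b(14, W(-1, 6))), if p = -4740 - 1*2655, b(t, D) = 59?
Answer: -1/7336 ≈ -0.00013631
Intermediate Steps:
p = -7395 (p = -4740 - 2655 = -7395)
1/(p + b(14, W(-1, 6))) = 1/(-7395 + 59) = 1/(-7336) = -1/7336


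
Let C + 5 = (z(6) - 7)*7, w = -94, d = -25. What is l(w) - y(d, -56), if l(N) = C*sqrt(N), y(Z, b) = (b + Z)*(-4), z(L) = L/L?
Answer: -324 - 47*I*sqrt(94) ≈ -324.0 - 455.68*I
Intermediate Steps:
z(L) = 1
C = -47 (C = -5 + (1 - 7)*7 = -5 - 6*7 = -5 - 42 = -47)
y(Z, b) = -4*Z - 4*b (y(Z, b) = (Z + b)*(-4) = -4*Z - 4*b)
l(N) = -47*sqrt(N)
l(w) - y(d, -56) = -47*I*sqrt(94) - (-4*(-25) - 4*(-56)) = -47*I*sqrt(94) - (100 + 224) = -47*I*sqrt(94) - 1*324 = -47*I*sqrt(94) - 324 = -324 - 47*I*sqrt(94)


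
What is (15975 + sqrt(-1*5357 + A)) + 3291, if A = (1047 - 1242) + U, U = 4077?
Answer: 19266 + 5*I*sqrt(59) ≈ 19266.0 + 38.406*I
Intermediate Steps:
A = 3882 (A = (1047 - 1242) + 4077 = -195 + 4077 = 3882)
(15975 + sqrt(-1*5357 + A)) + 3291 = (15975 + sqrt(-1*5357 + 3882)) + 3291 = (15975 + sqrt(-5357 + 3882)) + 3291 = (15975 + sqrt(-1475)) + 3291 = (15975 + 5*I*sqrt(59)) + 3291 = 19266 + 5*I*sqrt(59)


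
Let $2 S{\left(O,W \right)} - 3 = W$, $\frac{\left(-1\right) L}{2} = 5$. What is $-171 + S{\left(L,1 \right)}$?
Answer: $-169$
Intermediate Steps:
$L = -10$ ($L = \left(-2\right) 5 = -10$)
$S{\left(O,W \right)} = \frac{3}{2} + \frac{W}{2}$
$-171 + S{\left(L,1 \right)} = -171 + \left(\frac{3}{2} + \frac{1}{2} \cdot 1\right) = -171 + \left(\frac{3}{2} + \frac{1}{2}\right) = -171 + 2 = -169$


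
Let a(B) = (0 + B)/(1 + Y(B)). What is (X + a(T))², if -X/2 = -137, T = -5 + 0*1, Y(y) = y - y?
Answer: 72361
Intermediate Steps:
Y(y) = 0
T = -5 (T = -5 + 0 = -5)
a(B) = B (a(B) = (0 + B)/(1 + 0) = B/1 = B*1 = B)
X = 274 (X = -2*(-137) = 274)
(X + a(T))² = (274 - 5)² = 269² = 72361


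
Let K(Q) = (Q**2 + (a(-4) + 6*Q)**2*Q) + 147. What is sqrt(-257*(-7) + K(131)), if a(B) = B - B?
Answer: 3*sqrt(8994487) ≈ 8997.3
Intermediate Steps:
a(B) = 0
K(Q) = 147 + Q**2 + 36*Q**3 (K(Q) = (Q**2 + (0 + 6*Q)**2*Q) + 147 = (Q**2 + (6*Q)**2*Q) + 147 = (Q**2 + (36*Q**2)*Q) + 147 = (Q**2 + 36*Q**3) + 147 = 147 + Q**2 + 36*Q**3)
sqrt(-257*(-7) + K(131)) = sqrt(-257*(-7) + (147 + 131**2 + 36*131**3)) = sqrt(1799 + (147 + 17161 + 36*2248091)) = sqrt(1799 + (147 + 17161 + 80931276)) = sqrt(1799 + 80948584) = sqrt(80950383) = 3*sqrt(8994487)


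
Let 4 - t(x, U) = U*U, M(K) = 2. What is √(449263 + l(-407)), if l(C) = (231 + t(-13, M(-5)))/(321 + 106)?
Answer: 2*√417927409/61 ≈ 670.27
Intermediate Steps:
t(x, U) = 4 - U² (t(x, U) = 4 - U*U = 4 - U²)
l(C) = 33/61 (l(C) = (231 + (4 - 1*2²))/(321 + 106) = (231 + (4 - 1*4))/427 = (231 + (4 - 4))*(1/427) = (231 + 0)*(1/427) = 231*(1/427) = 33/61)
√(449263 + l(-407)) = √(449263 + 33/61) = √(27405076/61) = 2*√417927409/61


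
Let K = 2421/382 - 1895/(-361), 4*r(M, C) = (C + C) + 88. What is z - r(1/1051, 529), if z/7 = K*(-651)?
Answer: -3660503535/68951 ≈ -53089.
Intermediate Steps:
r(M, C) = 22 + C/2 (r(M, C) = ((C + C) + 88)/4 = (2*C + 88)/4 = (88 + 2*C)/4 = 22 + C/2)
K = 1597871/137902 (K = 2421*(1/382) - 1895*(-1/361) = 2421/382 + 1895/361 = 1597871/137902 ≈ 11.587)
z = -7281498147/137902 (z = 7*((1597871/137902)*(-651)) = 7*(-1040214021/137902) = -7281498147/137902 ≈ -52802.)
z - r(1/1051, 529) = -7281498147/137902 - (22 + (½)*529) = -7281498147/137902 - (22 + 529/2) = -7281498147/137902 - 1*573/2 = -7281498147/137902 - 573/2 = -3660503535/68951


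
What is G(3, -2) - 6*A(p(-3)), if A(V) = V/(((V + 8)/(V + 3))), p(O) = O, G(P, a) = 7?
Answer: 7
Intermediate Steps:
A(V) = V*(3 + V)/(8 + V) (A(V) = V/(((8 + V)/(3 + V))) = V*((3 + V)/(8 + V)) = V*(3 + V)/(8 + V))
G(3, -2) - 6*A(p(-3)) = 7 - (-18)*(3 - 3)/(8 - 3) = 7 - (-18)*0/5 = 7 - 6*0 = 7 + 0 = 7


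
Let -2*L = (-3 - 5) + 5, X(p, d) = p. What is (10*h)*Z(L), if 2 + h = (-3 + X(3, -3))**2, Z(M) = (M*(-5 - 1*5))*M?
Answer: 450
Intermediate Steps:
L = 3/2 (L = -((-3 - 5) + 5)/2 = -(-8 + 5)/2 = -1/2*(-3) = 3/2 ≈ 1.5000)
Z(M) = -10*M**2 (Z(M) = (M*(-5 - 5))*M = (M*(-10))*M = (-10*M)*M = -10*M**2)
h = -2 (h = -2 + (-3 + 3)**2 = -2 + 0**2 = -2 + 0 = -2)
(10*h)*Z(L) = (10*(-2))*(-10*(3/2)**2) = -(-200)*9/4 = -20*(-45/2) = 450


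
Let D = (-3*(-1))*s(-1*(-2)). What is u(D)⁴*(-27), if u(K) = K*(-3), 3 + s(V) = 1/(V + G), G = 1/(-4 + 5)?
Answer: -8957952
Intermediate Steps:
G = 1 (G = 1/1 = 1)
s(V) = -3 + 1/(1 + V) (s(V) = -3 + 1/(V + 1) = -3 + 1/(1 + V))
D = -8 (D = (-3*(-1))*((-2 - (-3)*(-2))/(1 - 1*(-2))) = 3*((-2 - 3*2)/(1 + 2)) = 3*((-2 - 6)/3) = 3*((⅓)*(-8)) = 3*(-8/3) = -8)
u(K) = -3*K
u(D)⁴*(-27) = (-3*(-8))⁴*(-27) = 24⁴*(-27) = 331776*(-27) = -8957952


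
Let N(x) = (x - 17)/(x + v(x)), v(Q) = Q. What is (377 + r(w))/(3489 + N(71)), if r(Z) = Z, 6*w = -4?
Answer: 80159/743238 ≈ 0.10785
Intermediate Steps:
w = -⅔ (w = (⅙)*(-4) = -⅔ ≈ -0.66667)
N(x) = (-17 + x)/(2*x) (N(x) = (x - 17)/(x + x) = (-17 + x)/((2*x)) = (-17 + x)*(1/(2*x)) = (-17 + x)/(2*x))
(377 + r(w))/(3489 + N(71)) = (377 - ⅔)/(3489 + (½)*(-17 + 71)/71) = 1129/(3*(3489 + (½)*(1/71)*54)) = 1129/(3*(3489 + 27/71)) = 1129/(3*(247746/71)) = (1129/3)*(71/247746) = 80159/743238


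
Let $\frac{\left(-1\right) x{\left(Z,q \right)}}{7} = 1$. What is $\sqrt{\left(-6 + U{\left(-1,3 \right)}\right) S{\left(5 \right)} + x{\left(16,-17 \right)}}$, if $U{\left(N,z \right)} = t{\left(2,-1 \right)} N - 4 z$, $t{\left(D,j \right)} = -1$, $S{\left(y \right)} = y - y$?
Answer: $i \sqrt{7} \approx 2.6458 i$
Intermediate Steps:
$S{\left(y \right)} = 0$
$x{\left(Z,q \right)} = -7$ ($x{\left(Z,q \right)} = \left(-7\right) 1 = -7$)
$U{\left(N,z \right)} = - N - 4 z$
$\sqrt{\left(-6 + U{\left(-1,3 \right)}\right) S{\left(5 \right)} + x{\left(16,-17 \right)}} = \sqrt{\left(-6 - 11\right) 0 - 7} = \sqrt{\left(-17\right) 0 - 7} = \sqrt{0 - 7} = \sqrt{-7} = i \sqrt{7}$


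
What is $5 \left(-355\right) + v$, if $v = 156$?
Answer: $-1619$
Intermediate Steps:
$5 \left(-355\right) + v = 5 \left(-355\right) + 156 = -1775 + 156 = -1619$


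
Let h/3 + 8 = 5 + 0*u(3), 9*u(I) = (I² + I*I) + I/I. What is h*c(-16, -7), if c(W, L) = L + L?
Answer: 126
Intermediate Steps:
c(W, L) = 2*L
u(I) = ⅑ + 2*I²/9 (u(I) = ((I² + I*I) + I/I)/9 = ((I² + I²) + 1)/9 = (2*I² + 1)/9 = (1 + 2*I²)/9 = ⅑ + 2*I²/9)
h = -9 (h = -24 + 3*(5 + 0*(⅑ + (2/9)*3²)) = -24 + 3*(5 + 0*(⅑ + (2/9)*9)) = -24 + 3*(5 + 0*(⅑ + 2)) = -24 + 3*(5 + 0*(19/9)) = -24 + 3*(5 + 0) = -24 + 3*5 = -24 + 15 = -9)
h*c(-16, -7) = -18*(-7) = -9*(-14) = 126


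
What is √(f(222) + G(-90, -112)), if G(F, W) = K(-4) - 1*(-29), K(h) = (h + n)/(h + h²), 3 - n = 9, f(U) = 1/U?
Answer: √347097/111 ≈ 5.3077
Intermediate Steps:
n = -6 (n = 3 - 1*9 = 3 - 9 = -6)
K(h) = (-6 + h)/(h + h²) (K(h) = (h - 6)/(h + h²) = (-6 + h)/(h + h²))
G(F, W) = 169/6 (G(F, W) = (-6 - 4)/((-4)*(1 - 4)) - 1*(-29) = -¼*(-10)/(-3) + 29 = -¼*(-⅓)*(-10) + 29 = -⅚ + 29 = 169/6)
√(f(222) + G(-90, -112)) = √(1/222 + 169/6) = √(3127/111) = √347097/111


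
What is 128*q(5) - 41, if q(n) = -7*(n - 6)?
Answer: 855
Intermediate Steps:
q(n) = 42 - 7*n (q(n) = -7*(-6 + n) = 42 - 7*n)
128*q(5) - 41 = 128*(42 - 7*5) - 41 = 128*(42 - 35) - 41 = 128*7 - 41 = 896 - 41 = 855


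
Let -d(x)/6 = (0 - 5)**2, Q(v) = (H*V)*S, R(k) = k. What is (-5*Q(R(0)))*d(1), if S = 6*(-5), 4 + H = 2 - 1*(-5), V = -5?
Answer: 337500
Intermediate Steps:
H = 3 (H = -4 + (2 - 1*(-5)) = -4 + (2 + 5) = -4 + 7 = 3)
S = -30
Q(v) = 450 (Q(v) = (3*(-5))*(-30) = -15*(-30) = 450)
d(x) = -150 (d(x) = -6*(0 - 5)**2 = -6*(-5)**2 = -6*25 = -150)
(-5*Q(R(0)))*d(1) = -5*450*(-150) = -2250*(-150) = 337500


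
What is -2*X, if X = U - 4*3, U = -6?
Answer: 36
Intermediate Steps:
X = -18 (X = -6 - 4*3 = -6 - 12 = -18)
-2*X = -2*(-18) = 36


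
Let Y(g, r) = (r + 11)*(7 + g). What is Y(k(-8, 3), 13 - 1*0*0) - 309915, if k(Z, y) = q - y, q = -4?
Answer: -309915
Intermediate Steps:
k(Z, y) = -4 - y
Y(g, r) = (7 + g)*(11 + r) (Y(g, r) = (11 + r)*(7 + g) = (7 + g)*(11 + r))
Y(k(-8, 3), 13 - 1*0*0) - 309915 = (77 + 7*(13 - 1*0*0) + 11*(-4 - 1*3) + (-4 - 1*3)*(13 - 1*0*0)) - 309915 = (77 + 7*(13 + 0*0) + 11*(-4 - 3) + (-4 - 3)*(13 + 0*0)) - 309915 = (77 + 7*(13 + 0) + 11*(-7) - 7*(13 + 0)) - 309915 = (77 + 7*13 - 77 - 7*13) - 309915 = (77 + 91 - 77 - 91) - 309915 = 0 - 309915 = -309915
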